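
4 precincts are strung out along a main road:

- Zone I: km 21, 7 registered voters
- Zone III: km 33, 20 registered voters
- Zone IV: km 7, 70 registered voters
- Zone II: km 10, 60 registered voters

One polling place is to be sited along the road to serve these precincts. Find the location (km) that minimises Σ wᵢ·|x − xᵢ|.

For a sum of weighted absolute distances on a line, the optimum is the weighted median (not the mean). Total weight W = 157; half-weight = 78.5.
Sort by position and accumulate weight:
  km 7 (Zone IV, w=70) → cum 70
  km 10 (Zone II, w=60) → cum 130  ≥ 78.5 → median here
  km 21 (Zone I, w=7) → cum 137
  km 33 (Zone III, w=20) → cum 157
Optimal location: km 10.

x = 10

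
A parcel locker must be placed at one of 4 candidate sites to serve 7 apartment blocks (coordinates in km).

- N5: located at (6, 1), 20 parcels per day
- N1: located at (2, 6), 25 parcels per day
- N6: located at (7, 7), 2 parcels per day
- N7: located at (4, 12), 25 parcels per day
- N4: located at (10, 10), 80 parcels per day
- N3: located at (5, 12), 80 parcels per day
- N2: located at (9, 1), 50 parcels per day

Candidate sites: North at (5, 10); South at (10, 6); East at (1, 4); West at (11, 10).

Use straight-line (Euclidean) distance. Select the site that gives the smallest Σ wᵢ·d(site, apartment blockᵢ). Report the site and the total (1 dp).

Total weighted distance at each candidate:
  North (5, 10): total = 1421.7
  South (10, 6): total = 1746.3
  East (1, 4): total = 2407.6
  West (11, 10): total = 1691.1
Minimum is at North with total 1421.7 km.

North, total 1421.7 km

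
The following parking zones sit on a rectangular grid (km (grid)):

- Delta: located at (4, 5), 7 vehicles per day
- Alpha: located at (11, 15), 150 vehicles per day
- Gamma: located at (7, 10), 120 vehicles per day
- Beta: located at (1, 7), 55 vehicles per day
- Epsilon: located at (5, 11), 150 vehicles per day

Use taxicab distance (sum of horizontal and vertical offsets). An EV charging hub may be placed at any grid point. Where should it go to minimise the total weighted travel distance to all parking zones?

(7, 11)

Manhattan distance separates: Σwᵢ(|x−xᵢ|+|y−yᵢ|) = Σwᵢ|x−xᵢ| + Σwᵢ|y−yᵢ|, so x and y are optimised independently as 1-D weighted medians.
Total weight W = 482; half = 241.
x-coordinate, sorted with cumulative weight:
  x=1 (Beta, w=55) cum 55
  x=4 (Delta, w=7) cum 62
  x=5 (Epsilon, w=150) cum 212
  x=7 (Gamma, w=120) cum 332  ← median
  x=11 (Alpha, w=150) cum 482
⇒ x* = 7
y-coordinate, sorted with cumulative weight:
  y=5 (Delta, w=7) cum 7
  y=7 (Beta, w=55) cum 62
  y=10 (Gamma, w=120) cum 182
  y=11 (Epsilon, w=150) cum 332  ← median
  y=15 (Alpha, w=150) cum 482
⇒ y* = 11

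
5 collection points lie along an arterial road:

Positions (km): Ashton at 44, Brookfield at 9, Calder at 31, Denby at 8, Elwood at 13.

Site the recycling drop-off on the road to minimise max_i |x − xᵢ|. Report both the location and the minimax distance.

location 26, max distance 18

The 1-center on a line is the midpoint of the two extreme points: leftmost at 8, rightmost at 44.
Optimal location = (8 + 44)/2 = 26; maximum distance = (44 − 8)/2 = 18.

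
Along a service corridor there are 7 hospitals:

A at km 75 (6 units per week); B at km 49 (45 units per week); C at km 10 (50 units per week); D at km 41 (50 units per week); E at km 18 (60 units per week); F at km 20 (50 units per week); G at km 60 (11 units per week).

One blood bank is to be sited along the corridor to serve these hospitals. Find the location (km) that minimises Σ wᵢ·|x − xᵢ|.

x = 20

For a sum of weighted absolute distances on a line, the optimum is the weighted median (not the mean). Total weight W = 272; half-weight = 136.
Sort by position and accumulate weight:
  km 10 (C, w=50) → cum 50
  km 18 (E, w=60) → cum 110
  km 20 (F, w=50) → cum 160  ≥ 136 → median here
  km 41 (D, w=50) → cum 210
  km 49 (B, w=45) → cum 255
  km 60 (G, w=11) → cum 266
  km 75 (A, w=6) → cum 272
Optimal location: km 20.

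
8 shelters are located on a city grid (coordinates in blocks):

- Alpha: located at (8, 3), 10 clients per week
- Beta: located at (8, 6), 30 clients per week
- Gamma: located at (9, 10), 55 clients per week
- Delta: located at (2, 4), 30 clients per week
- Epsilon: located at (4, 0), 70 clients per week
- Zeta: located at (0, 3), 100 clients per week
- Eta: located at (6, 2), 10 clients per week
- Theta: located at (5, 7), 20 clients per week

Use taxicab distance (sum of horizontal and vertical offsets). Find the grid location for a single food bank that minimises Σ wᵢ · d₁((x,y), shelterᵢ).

Manhattan distance separates: Σwᵢ(|x−xᵢ|+|y−yᵢ|) = Σwᵢ|x−xᵢ| + Σwᵢ|y−yᵢ|, so x and y are optimised independently as 1-D weighted medians.
Total weight W = 325; half = 162.5.
x-coordinate, sorted with cumulative weight:
  x=0 (Zeta, w=100) cum 100
  x=2 (Delta, w=30) cum 130
  x=4 (Epsilon, w=70) cum 200  ← median
  x=5 (Theta, w=20) cum 220
  x=6 (Eta, w=10) cum 230
  x=8 (Alpha, w=10) cum 240
  x=8 (Beta, w=30) cum 270
  x=9 (Gamma, w=55) cum 325
⇒ x* = 4
y-coordinate, sorted with cumulative weight:
  y=0 (Epsilon, w=70) cum 70
  y=2 (Eta, w=10) cum 80
  y=3 (Alpha, w=10) cum 90
  y=3 (Zeta, w=100) cum 190  ← median
  y=4 (Delta, w=30) cum 220
  y=6 (Beta, w=30) cum 250
  y=7 (Theta, w=20) cum 270
  y=10 (Gamma, w=55) cum 325
⇒ y* = 3

(4, 3)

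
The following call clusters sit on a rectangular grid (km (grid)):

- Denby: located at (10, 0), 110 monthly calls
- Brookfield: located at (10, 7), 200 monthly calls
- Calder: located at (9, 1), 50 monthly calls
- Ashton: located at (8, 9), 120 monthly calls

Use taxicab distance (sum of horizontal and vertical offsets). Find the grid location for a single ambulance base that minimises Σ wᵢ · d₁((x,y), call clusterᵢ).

(10, 7)

Manhattan distance separates: Σwᵢ(|x−xᵢ|+|y−yᵢ|) = Σwᵢ|x−xᵢ| + Σwᵢ|y−yᵢ|, so x and y are optimised independently as 1-D weighted medians.
Total weight W = 480; half = 240.
x-coordinate, sorted with cumulative weight:
  x=8 (Ashton, w=120) cum 120
  x=9 (Calder, w=50) cum 170
  x=10 (Denby, w=110) cum 280  ← median
  x=10 (Brookfield, w=200) cum 480
⇒ x* = 10
y-coordinate, sorted with cumulative weight:
  y=0 (Denby, w=110) cum 110
  y=1 (Calder, w=50) cum 160
  y=7 (Brookfield, w=200) cum 360  ← median
  y=9 (Ashton, w=120) cum 480
⇒ y* = 7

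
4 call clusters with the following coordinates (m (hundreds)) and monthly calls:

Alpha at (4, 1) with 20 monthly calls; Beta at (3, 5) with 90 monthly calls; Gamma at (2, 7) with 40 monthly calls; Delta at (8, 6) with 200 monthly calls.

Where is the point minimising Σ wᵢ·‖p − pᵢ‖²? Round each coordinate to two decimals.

The minimiser of Σwᵢ‖p−pᵢ‖² is the weighted centroid p* = (Σwᵢpᵢ)/(Σwᵢ).
Σwᵢ = 350.
Σwᵢxᵢ = 20·4 + 90·3 + 40·2 + 200·8 = 2030.
Σwᵢyᵢ = 20·1 + 90·5 + 40·7 + 200·6 = 1950.
x* = 2030/350 = 5.80, y* = 1950/350 = 5.57.

(5.80, 5.57)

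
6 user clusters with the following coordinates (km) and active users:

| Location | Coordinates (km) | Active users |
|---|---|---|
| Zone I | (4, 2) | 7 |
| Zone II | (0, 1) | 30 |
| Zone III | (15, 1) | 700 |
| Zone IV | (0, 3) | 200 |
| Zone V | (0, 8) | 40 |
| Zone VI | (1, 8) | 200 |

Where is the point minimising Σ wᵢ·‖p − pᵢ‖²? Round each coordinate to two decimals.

(9.11, 2.77)

The minimiser of Σwᵢ‖p−pᵢ‖² is the weighted centroid p* = (Σwᵢpᵢ)/(Σwᵢ).
Σwᵢ = 1177.
Σwᵢxᵢ = 7·4 + 30·0 + 700·15 + 200·0 + 40·0 + 200·1 = 10728.
Σwᵢyᵢ = 7·2 + 30·1 + 700·1 + 200·3 + 40·8 + 200·8 = 3264.
x* = 10728/1177 = 9.11, y* = 3264/1177 = 2.77.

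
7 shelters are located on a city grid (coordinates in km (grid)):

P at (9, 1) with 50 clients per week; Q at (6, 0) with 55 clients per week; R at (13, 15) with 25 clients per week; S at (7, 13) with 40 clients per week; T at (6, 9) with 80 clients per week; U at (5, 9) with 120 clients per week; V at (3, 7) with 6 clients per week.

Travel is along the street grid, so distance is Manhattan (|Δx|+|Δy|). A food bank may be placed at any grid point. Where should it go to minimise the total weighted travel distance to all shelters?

Manhattan distance separates: Σwᵢ(|x−xᵢ|+|y−yᵢ|) = Σwᵢ|x−xᵢ| + Σwᵢ|y−yᵢ|, so x and y are optimised independently as 1-D weighted medians.
Total weight W = 376; half = 188.
x-coordinate, sorted with cumulative weight:
  x=3 (V, w=6) cum 6
  x=5 (U, w=120) cum 126
  x=6 (Q, w=55) cum 181
  x=6 (T, w=80) cum 261  ← median
  x=7 (S, w=40) cum 301
  x=9 (P, w=50) cum 351
  x=13 (R, w=25) cum 376
⇒ x* = 6
y-coordinate, sorted with cumulative weight:
  y=0 (Q, w=55) cum 55
  y=1 (P, w=50) cum 105
  y=7 (V, w=6) cum 111
  y=9 (T, w=80) cum 191  ← median
  y=9 (U, w=120) cum 311
  y=13 (S, w=40) cum 351
  y=15 (R, w=25) cum 376
⇒ y* = 9

(6, 9)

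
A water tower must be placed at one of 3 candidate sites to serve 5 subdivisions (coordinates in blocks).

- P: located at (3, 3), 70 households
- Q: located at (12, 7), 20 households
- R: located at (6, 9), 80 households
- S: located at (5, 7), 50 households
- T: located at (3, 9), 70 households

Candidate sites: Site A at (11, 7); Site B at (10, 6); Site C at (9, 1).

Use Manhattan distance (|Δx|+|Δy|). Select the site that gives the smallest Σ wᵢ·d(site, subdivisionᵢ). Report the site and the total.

Total weighted distance at each candidate:
  Site A (11, 7): total = 2420
  Site B (10, 6): total = 2320
  Site C (9, 1): total = 3100
Minimum is at Site B with total 2320 blocks.

Site B, total 2320 blocks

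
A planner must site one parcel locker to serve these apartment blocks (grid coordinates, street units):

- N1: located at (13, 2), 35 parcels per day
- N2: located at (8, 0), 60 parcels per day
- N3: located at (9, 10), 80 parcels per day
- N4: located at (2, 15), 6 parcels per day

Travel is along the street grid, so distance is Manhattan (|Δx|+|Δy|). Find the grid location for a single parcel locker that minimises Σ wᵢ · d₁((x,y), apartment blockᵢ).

Manhattan distance separates: Σwᵢ(|x−xᵢ|+|y−yᵢ|) = Σwᵢ|x−xᵢ| + Σwᵢ|y−yᵢ|, so x and y are optimised independently as 1-D weighted medians.
Total weight W = 181; half = 90.5.
x-coordinate, sorted with cumulative weight:
  x=2 (N4, w=6) cum 6
  x=8 (N2, w=60) cum 66
  x=9 (N3, w=80) cum 146  ← median
  x=13 (N1, w=35) cum 181
⇒ x* = 9
y-coordinate, sorted with cumulative weight:
  y=0 (N2, w=60) cum 60
  y=2 (N1, w=35) cum 95  ← median
  y=10 (N3, w=80) cum 175
  y=15 (N4, w=6) cum 181
⇒ y* = 2

(9, 2)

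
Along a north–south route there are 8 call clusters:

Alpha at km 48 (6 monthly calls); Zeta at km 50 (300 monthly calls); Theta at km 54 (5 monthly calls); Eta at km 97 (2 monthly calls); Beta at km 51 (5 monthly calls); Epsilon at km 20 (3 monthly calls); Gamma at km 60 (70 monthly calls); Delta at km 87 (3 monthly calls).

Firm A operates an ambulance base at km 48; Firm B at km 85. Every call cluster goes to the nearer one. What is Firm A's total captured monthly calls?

The indifferent point is the midpoint (48+85)/2 = 66.5; call clusters left of it (closer to Firm A at 48) go to Firm A, those right go to Firm B.
  Epsilon at 20 (w=3) → Firm A
  Alpha at 48 (w=6) → Firm A
  Zeta at 50 (w=300) → Firm A
  Beta at 51 (w=5) → Firm A
  Theta at 54 (w=5) → Firm A
  Gamma at 60 (w=70) → Firm A
  Delta at 87 (w=3) → Firm B
  Eta at 97 (w=2) → Firm B
Firm A captures 389; Firm B captures 5.

389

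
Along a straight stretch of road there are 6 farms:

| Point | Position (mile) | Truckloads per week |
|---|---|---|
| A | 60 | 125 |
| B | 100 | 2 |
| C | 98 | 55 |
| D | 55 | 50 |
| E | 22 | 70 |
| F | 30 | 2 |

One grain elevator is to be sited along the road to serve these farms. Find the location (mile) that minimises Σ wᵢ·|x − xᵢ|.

x = 60

For a sum of weighted absolute distances on a line, the optimum is the weighted median (not the mean). Total weight W = 304; half-weight = 152.
Sort by position and accumulate weight:
  mile 22 (E, w=70) → cum 70
  mile 30 (F, w=2) → cum 72
  mile 55 (D, w=50) → cum 122
  mile 60 (A, w=125) → cum 247  ≥ 152 → median here
  mile 98 (C, w=55) → cum 302
  mile 100 (B, w=2) → cum 304
Optimal location: mile 60.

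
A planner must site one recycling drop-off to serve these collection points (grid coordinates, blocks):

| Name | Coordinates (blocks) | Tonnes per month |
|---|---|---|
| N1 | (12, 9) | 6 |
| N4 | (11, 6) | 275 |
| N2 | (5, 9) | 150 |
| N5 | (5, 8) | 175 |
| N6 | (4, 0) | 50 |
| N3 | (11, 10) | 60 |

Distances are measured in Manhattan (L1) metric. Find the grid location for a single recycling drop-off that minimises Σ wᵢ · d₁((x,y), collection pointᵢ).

Manhattan distance separates: Σwᵢ(|x−xᵢ|+|y−yᵢ|) = Σwᵢ|x−xᵢ| + Σwᵢ|y−yᵢ|, so x and y are optimised independently as 1-D weighted medians.
Total weight W = 716; half = 358.
x-coordinate, sorted with cumulative weight:
  x=4 (N6, w=50) cum 50
  x=5 (N2, w=150) cum 200
  x=5 (N5, w=175) cum 375  ← median
  x=11 (N4, w=275) cum 650
  x=11 (N3, w=60) cum 710
  x=12 (N1, w=6) cum 716
⇒ x* = 5
y-coordinate, sorted with cumulative weight:
  y=0 (N6, w=50) cum 50
  y=6 (N4, w=275) cum 325
  y=8 (N5, w=175) cum 500  ← median
  y=9 (N1, w=6) cum 506
  y=9 (N2, w=150) cum 656
  y=10 (N3, w=60) cum 716
⇒ y* = 8

(5, 8)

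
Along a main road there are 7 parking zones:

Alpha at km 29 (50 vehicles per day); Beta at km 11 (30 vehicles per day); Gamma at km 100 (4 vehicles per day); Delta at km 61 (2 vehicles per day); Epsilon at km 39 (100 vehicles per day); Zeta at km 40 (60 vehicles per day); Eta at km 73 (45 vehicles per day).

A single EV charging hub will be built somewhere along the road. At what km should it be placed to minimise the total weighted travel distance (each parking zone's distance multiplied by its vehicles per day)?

x = 39

For a sum of weighted absolute distances on a line, the optimum is the weighted median (not the mean). Total weight W = 291; half-weight = 145.5.
Sort by position and accumulate weight:
  km 11 (Beta, w=30) → cum 30
  km 29 (Alpha, w=50) → cum 80
  km 39 (Epsilon, w=100) → cum 180  ≥ 145.5 → median here
  km 40 (Zeta, w=60) → cum 240
  km 61 (Delta, w=2) → cum 242
  km 73 (Eta, w=45) → cum 287
  km 100 (Gamma, w=4) → cum 291
Optimal location: km 39.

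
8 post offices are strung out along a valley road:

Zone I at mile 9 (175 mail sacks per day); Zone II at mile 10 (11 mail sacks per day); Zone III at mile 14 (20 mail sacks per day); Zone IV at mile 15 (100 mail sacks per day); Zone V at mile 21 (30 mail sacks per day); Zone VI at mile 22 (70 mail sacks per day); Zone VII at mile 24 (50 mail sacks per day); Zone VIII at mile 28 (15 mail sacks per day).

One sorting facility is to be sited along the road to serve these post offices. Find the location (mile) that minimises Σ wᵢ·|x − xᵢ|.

For a sum of weighted absolute distances on a line, the optimum is the weighted median (not the mean). Total weight W = 471; half-weight = 235.5.
Sort by position and accumulate weight:
  mile 9 (Zone I, w=175) → cum 175
  mile 10 (Zone II, w=11) → cum 186
  mile 14 (Zone III, w=20) → cum 206
  mile 15 (Zone IV, w=100) → cum 306  ≥ 235.5 → median here
  mile 21 (Zone V, w=30) → cum 336
  mile 22 (Zone VI, w=70) → cum 406
  mile 24 (Zone VII, w=50) → cum 456
  mile 28 (Zone VIII, w=15) → cum 471
Optimal location: mile 15.

x = 15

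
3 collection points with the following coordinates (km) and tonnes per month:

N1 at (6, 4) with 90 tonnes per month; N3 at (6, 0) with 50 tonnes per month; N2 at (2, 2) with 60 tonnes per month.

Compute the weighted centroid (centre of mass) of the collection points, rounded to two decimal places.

The minimiser of Σwᵢ‖p−pᵢ‖² is the weighted centroid p* = (Σwᵢpᵢ)/(Σwᵢ).
Σwᵢ = 200.
Σwᵢxᵢ = 90·6 + 50·6 + 60·2 = 960.
Σwᵢyᵢ = 90·4 + 50·0 + 60·2 = 480.
x* = 960/200 = 4.80, y* = 480/200 = 2.40.

(4.80, 2.40)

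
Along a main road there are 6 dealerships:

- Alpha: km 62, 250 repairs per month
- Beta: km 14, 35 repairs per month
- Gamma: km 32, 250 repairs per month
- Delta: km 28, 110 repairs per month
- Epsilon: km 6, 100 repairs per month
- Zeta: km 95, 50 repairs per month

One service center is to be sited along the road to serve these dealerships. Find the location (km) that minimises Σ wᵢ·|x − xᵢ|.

For a sum of weighted absolute distances on a line, the optimum is the weighted median (not the mean). Total weight W = 795; half-weight = 397.5.
Sort by position and accumulate weight:
  km 6 (Epsilon, w=100) → cum 100
  km 14 (Beta, w=35) → cum 135
  km 28 (Delta, w=110) → cum 245
  km 32 (Gamma, w=250) → cum 495  ≥ 397.5 → median here
  km 62 (Alpha, w=250) → cum 745
  km 95 (Zeta, w=50) → cum 795
Optimal location: km 32.

x = 32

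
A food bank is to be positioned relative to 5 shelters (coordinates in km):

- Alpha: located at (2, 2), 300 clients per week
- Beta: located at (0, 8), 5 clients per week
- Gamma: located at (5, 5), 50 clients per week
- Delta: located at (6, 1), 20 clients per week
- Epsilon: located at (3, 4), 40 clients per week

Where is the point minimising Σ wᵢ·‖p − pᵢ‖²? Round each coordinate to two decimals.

(2.63, 2.58)

The minimiser of Σwᵢ‖p−pᵢ‖² is the weighted centroid p* = (Σwᵢpᵢ)/(Σwᵢ).
Σwᵢ = 415.
Σwᵢxᵢ = 300·2 + 5·0 + 50·5 + 20·6 + 40·3 = 1090.
Σwᵢyᵢ = 300·2 + 5·8 + 50·5 + 20·1 + 40·4 = 1070.
x* = 1090/415 = 2.63, y* = 1070/415 = 2.58.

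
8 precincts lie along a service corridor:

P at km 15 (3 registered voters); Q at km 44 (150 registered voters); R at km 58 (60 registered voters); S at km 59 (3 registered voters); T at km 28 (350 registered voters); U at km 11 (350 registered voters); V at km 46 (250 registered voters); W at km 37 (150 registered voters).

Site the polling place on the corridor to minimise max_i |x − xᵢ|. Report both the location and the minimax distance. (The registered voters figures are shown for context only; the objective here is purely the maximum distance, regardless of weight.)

The 1-center on a line is the midpoint of the two extreme points: leftmost at 11, rightmost at 59.
Optimal location = (11 + 59)/2 = 35; maximum distance = (59 − 11)/2 = 24.

location 35, max distance 24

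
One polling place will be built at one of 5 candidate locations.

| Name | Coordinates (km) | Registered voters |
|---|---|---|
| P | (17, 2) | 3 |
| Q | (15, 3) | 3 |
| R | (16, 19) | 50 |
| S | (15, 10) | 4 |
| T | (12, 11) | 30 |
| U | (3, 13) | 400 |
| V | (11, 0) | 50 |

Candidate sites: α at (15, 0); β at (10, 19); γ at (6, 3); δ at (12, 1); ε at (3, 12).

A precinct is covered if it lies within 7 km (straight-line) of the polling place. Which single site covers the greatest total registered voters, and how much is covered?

Coverage radius r = 7 km; a point is covered iff (Δx)²+(Δy)² ≤ 7² = 49.
  α (15, 0): covers {P, Q, V} → 56
  β (10, 19): covers {R} → 50
  γ (6, 3): covers {V} → 50
  δ (12, 1): covers {P, Q, V} → 56
  ε (3, 12): covers {U} → 400
Maximum coverage at ε: 400 registered voters.

ε, covering 400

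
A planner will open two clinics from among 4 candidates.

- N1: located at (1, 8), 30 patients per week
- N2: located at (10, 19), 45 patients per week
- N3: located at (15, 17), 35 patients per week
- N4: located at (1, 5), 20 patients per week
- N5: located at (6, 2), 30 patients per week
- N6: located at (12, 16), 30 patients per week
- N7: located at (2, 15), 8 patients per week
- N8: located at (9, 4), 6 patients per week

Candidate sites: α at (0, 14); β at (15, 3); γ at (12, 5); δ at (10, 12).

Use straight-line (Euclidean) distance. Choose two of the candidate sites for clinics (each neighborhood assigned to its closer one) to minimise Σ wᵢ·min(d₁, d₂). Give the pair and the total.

Evaluate every pair (each demand assigned to the nearer of the two):
  {α, δ}: total = 1449.6
  {γ, δ}: total = 1500.7
  {β, δ}: total = 1596.7
  {α, γ}: total = 1867.7
  {α, β}: total = 2047.7
  {β, γ}: total = 2294.7
Best pair: {α, δ} with total 1449.6.

{α, δ}, total 1449.6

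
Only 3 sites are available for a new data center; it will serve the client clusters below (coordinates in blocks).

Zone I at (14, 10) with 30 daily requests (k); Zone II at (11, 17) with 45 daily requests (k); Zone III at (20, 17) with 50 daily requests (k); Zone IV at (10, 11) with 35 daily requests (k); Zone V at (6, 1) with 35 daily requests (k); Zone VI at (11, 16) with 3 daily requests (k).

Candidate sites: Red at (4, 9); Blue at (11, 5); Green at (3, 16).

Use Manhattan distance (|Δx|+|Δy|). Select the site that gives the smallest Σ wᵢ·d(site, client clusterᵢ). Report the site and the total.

Blue, total 2423 blocks

Total weighted distance at each candidate:
  Red (4, 9): total = 2877
  Blue (11, 5): total = 2423
  Green (3, 16): total = 2889
Minimum is at Blue with total 2423 blocks.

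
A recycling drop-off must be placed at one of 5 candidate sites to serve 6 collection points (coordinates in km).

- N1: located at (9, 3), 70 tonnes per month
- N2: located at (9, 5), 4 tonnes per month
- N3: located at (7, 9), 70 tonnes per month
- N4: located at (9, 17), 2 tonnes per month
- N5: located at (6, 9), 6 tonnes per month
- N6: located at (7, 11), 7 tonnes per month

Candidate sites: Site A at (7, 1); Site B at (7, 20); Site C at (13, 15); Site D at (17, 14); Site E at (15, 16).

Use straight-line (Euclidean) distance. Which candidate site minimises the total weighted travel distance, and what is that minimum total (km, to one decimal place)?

Site A, total 926.5 km

Total weighted distance at each candidate:
  Site A (7, 1): total = 926.5
  Site B (7, 20): total = 2165.2
  Site C (13, 15): total = 1637.2
  Site D (17, 14): total = 1945.6
  Site E (15, 16): total = 1943.1
Minimum is at Site A with total 926.5 km.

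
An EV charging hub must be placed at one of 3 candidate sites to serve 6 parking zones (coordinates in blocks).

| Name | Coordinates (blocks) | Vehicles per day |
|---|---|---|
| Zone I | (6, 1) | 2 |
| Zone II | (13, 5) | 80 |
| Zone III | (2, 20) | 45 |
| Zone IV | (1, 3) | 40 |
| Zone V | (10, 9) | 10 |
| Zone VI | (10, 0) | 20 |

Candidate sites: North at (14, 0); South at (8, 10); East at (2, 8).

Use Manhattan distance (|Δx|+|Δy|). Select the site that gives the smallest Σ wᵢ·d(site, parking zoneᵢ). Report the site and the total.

Total weighted distance at each candidate:
  North (14, 0): total = 2788
  South (8, 10): total = 2372
  East (2, 8): total = 2332
Minimum is at East with total 2332 blocks.

East, total 2332 blocks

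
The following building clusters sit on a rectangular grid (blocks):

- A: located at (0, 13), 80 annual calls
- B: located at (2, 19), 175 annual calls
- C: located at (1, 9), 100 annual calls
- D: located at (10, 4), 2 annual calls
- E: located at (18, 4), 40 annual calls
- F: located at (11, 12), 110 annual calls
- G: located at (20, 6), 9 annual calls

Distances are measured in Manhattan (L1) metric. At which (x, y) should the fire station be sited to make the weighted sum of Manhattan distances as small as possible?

(2, 12)

Manhattan distance separates: Σwᵢ(|x−xᵢ|+|y−yᵢ|) = Σwᵢ|x−xᵢ| + Σwᵢ|y−yᵢ|, so x and y are optimised independently as 1-D weighted medians.
Total weight W = 516; half = 258.
x-coordinate, sorted with cumulative weight:
  x=0 (A, w=80) cum 80
  x=1 (C, w=100) cum 180
  x=2 (B, w=175) cum 355  ← median
  x=10 (D, w=2) cum 357
  x=11 (F, w=110) cum 467
  x=18 (E, w=40) cum 507
  x=20 (G, w=9) cum 516
⇒ x* = 2
y-coordinate, sorted with cumulative weight:
  y=4 (D, w=2) cum 2
  y=4 (E, w=40) cum 42
  y=6 (G, w=9) cum 51
  y=9 (C, w=100) cum 151
  y=12 (F, w=110) cum 261  ← median
  y=13 (A, w=80) cum 341
  y=19 (B, w=175) cum 516
⇒ y* = 12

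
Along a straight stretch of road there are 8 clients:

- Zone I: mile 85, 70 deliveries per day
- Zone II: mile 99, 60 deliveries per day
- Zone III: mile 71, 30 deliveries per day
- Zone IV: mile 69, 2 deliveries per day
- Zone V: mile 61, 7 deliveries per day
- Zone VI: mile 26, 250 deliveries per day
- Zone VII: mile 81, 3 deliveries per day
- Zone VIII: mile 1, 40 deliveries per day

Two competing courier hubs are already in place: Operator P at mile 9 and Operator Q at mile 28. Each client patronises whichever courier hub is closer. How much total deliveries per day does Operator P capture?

40

The indifferent point is the midpoint (9+28)/2 = 18.5; clients left of it (closer to Operator P at 9) go to Operator P, those right go to Operator Q.
  Zone VIII at 1 (w=40) → Operator P
  Zone VI at 26 (w=250) → Operator Q
  Zone V at 61 (w=7) → Operator Q
  Zone IV at 69 (w=2) → Operator Q
  Zone III at 71 (w=30) → Operator Q
  Zone VII at 81 (w=3) → Operator Q
  Zone I at 85 (w=70) → Operator Q
  Zone II at 99 (w=60) → Operator Q
Operator P captures 40; Operator Q captures 422.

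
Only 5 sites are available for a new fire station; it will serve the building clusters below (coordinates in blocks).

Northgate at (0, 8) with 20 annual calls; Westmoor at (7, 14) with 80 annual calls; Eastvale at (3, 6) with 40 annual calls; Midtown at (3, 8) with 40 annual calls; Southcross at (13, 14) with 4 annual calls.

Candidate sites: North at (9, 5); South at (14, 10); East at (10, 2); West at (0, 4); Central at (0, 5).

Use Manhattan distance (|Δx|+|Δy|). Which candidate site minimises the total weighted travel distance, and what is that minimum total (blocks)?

Total weighted distance at each candidate:
  North (9, 5): total = 1812
  South (14, 10): total = 2340
  East (10, 2): total = 2540
  West (0, 4): total = 2012
  Central (0, 5): total = 1828
Minimum is at North with total 1812 blocks.

North, total 1812 blocks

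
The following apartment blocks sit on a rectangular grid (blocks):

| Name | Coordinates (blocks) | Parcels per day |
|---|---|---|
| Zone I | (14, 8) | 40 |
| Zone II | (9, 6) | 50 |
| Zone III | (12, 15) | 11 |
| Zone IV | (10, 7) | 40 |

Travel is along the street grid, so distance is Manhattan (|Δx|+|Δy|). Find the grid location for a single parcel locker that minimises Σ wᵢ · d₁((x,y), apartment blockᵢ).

Manhattan distance separates: Σwᵢ(|x−xᵢ|+|y−yᵢ|) = Σwᵢ|x−xᵢ| + Σwᵢ|y−yᵢ|, so x and y are optimised independently as 1-D weighted medians.
Total weight W = 141; half = 70.5.
x-coordinate, sorted with cumulative weight:
  x=9 (Zone II, w=50) cum 50
  x=10 (Zone IV, w=40) cum 90  ← median
  x=12 (Zone III, w=11) cum 101
  x=14 (Zone I, w=40) cum 141
⇒ x* = 10
y-coordinate, sorted with cumulative weight:
  y=6 (Zone II, w=50) cum 50
  y=7 (Zone IV, w=40) cum 90  ← median
  y=8 (Zone I, w=40) cum 130
  y=15 (Zone III, w=11) cum 141
⇒ y* = 7

(10, 7)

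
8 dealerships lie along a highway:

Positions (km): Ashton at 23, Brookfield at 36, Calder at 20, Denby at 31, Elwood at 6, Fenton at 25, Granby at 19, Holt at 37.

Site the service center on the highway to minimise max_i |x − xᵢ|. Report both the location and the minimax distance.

The 1-center on a line is the midpoint of the two extreme points: leftmost at 6, rightmost at 37.
Optimal location = (6 + 37)/2 = 21.5; maximum distance = (37 − 6)/2 = 15.5.

location 21.5, max distance 15.5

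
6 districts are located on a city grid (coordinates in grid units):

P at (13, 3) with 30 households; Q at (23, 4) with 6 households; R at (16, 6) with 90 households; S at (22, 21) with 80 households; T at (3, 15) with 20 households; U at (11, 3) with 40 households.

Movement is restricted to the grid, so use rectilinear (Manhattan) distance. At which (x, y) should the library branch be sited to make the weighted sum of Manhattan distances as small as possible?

Manhattan distance separates: Σwᵢ(|x−xᵢ|+|y−yᵢ|) = Σwᵢ|x−xᵢ| + Σwᵢ|y−yᵢ|, so x and y are optimised independently as 1-D weighted medians.
Total weight W = 266; half = 133.
x-coordinate, sorted with cumulative weight:
  x=3 (T, w=20) cum 20
  x=11 (U, w=40) cum 60
  x=13 (P, w=30) cum 90
  x=16 (R, w=90) cum 180  ← median
  x=22 (S, w=80) cum 260
  x=23 (Q, w=6) cum 266
⇒ x* = 16
y-coordinate, sorted with cumulative weight:
  y=3 (P, w=30) cum 30
  y=3 (U, w=40) cum 70
  y=4 (Q, w=6) cum 76
  y=6 (R, w=90) cum 166  ← median
  y=15 (T, w=20) cum 186
  y=21 (S, w=80) cum 266
⇒ y* = 6

(16, 6)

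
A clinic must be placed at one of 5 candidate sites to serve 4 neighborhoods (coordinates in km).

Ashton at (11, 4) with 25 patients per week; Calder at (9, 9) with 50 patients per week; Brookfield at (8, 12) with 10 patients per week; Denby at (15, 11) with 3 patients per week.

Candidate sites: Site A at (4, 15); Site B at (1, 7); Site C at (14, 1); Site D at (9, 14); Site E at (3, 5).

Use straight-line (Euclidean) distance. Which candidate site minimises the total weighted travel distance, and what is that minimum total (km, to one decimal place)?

Total weighted distance at each candidate:
  Site A (4, 15): total = 801.6
  Site B (1, 7): total = 803.0
  Site C (14, 1): total = 733.2
  Site D (9, 14): total = 547.4
  Site E (3, 5): total = 688.4
Minimum is at Site D with total 547.4 km.

Site D, total 547.4 km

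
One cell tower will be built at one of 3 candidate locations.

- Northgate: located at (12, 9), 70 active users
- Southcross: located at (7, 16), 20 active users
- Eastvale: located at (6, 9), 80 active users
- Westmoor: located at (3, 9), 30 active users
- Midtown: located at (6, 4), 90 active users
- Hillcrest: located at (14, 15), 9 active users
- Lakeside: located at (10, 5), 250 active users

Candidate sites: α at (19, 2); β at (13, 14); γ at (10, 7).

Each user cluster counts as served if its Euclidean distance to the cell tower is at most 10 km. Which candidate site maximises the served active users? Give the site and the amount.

Coverage radius r = 10 km; a point is covered iff (Δx)²+(Δy)² ≤ 10² = 100.
  α (19, 2): covers {Northgate, Lakeside} → 320
  β (13, 14): covers {Northgate, Southcross, Eastvale, Hillcrest, Lakeside} → 429
  γ (10, 7): covers {Northgate, Southcross, Eastvale, Westmoor, Midtown, Hillcrest, Lakeside} → 549
Maximum coverage at γ: 549 active users.

γ, covering 549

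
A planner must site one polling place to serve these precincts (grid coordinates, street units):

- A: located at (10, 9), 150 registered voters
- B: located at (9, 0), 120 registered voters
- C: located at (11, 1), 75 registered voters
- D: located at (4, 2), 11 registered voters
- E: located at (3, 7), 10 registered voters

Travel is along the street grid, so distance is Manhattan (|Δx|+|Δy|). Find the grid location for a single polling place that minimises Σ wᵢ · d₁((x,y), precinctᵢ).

(10, 1)

Manhattan distance separates: Σwᵢ(|x−xᵢ|+|y−yᵢ|) = Σwᵢ|x−xᵢ| + Σwᵢ|y−yᵢ|, so x and y are optimised independently as 1-D weighted medians.
Total weight W = 366; half = 183.
x-coordinate, sorted with cumulative weight:
  x=3 (E, w=10) cum 10
  x=4 (D, w=11) cum 21
  x=9 (B, w=120) cum 141
  x=10 (A, w=150) cum 291  ← median
  x=11 (C, w=75) cum 366
⇒ x* = 10
y-coordinate, sorted with cumulative weight:
  y=0 (B, w=120) cum 120
  y=1 (C, w=75) cum 195  ← median
  y=2 (D, w=11) cum 206
  y=7 (E, w=10) cum 216
  y=9 (A, w=150) cum 366
⇒ y* = 1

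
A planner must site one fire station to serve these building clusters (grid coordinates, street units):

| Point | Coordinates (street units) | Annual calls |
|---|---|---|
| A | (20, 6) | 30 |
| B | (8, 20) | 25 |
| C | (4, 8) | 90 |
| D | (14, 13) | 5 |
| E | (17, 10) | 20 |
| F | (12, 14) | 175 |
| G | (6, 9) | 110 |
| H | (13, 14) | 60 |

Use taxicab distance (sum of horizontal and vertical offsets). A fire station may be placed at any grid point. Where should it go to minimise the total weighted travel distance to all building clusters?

(12, 14)

Manhattan distance separates: Σwᵢ(|x−xᵢ|+|y−yᵢ|) = Σwᵢ|x−xᵢ| + Σwᵢ|y−yᵢ|, so x and y are optimised independently as 1-D weighted medians.
Total weight W = 515; half = 257.5.
x-coordinate, sorted with cumulative weight:
  x=4 (C, w=90) cum 90
  x=6 (G, w=110) cum 200
  x=8 (B, w=25) cum 225
  x=12 (F, w=175) cum 400  ← median
  x=13 (H, w=60) cum 460
  x=14 (D, w=5) cum 465
  x=17 (E, w=20) cum 485
  x=20 (A, w=30) cum 515
⇒ x* = 12
y-coordinate, sorted with cumulative weight:
  y=6 (A, w=30) cum 30
  y=8 (C, w=90) cum 120
  y=9 (G, w=110) cum 230
  y=10 (E, w=20) cum 250
  y=13 (D, w=5) cum 255
  y=14 (F, w=175) cum 430  ← median
  y=14 (H, w=60) cum 490
  y=20 (B, w=25) cum 515
⇒ y* = 14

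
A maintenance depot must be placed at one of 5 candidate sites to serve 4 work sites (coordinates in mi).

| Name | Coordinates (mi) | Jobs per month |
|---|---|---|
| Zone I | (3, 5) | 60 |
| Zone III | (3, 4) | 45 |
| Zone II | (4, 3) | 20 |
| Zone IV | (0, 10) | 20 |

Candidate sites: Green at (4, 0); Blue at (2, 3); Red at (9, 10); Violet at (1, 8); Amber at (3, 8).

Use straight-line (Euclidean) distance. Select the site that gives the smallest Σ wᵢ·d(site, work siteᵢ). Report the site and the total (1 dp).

Blue, total 383.4 mi

Total weighted distance at each candidate:
  Green (4, 0): total = 766.9
  Blue (2, 3): total = 383.4
  Red (9, 10): total = 1202.5
  Violet (1, 8): total = 578.9
  Amber (3, 8): total = 534.1
Minimum is at Blue with total 383.4 mi.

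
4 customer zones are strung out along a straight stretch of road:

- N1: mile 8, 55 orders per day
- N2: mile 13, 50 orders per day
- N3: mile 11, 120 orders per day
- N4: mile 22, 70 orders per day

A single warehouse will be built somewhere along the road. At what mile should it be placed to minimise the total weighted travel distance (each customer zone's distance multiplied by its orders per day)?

x = 11

For a sum of weighted absolute distances on a line, the optimum is the weighted median (not the mean). Total weight W = 295; half-weight = 147.5.
Sort by position and accumulate weight:
  mile 8 (N1, w=55) → cum 55
  mile 11 (N3, w=120) → cum 175  ≥ 147.5 → median here
  mile 13 (N2, w=50) → cum 225
  mile 22 (N4, w=70) → cum 295
Optimal location: mile 11.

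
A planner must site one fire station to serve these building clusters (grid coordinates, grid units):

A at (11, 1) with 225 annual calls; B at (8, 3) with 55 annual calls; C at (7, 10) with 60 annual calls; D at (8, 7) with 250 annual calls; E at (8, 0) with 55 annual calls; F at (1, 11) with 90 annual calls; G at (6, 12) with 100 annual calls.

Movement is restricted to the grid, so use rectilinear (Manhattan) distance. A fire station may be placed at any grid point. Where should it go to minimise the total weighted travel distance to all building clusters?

(8, 7)

Manhattan distance separates: Σwᵢ(|x−xᵢ|+|y−yᵢ|) = Σwᵢ|x−xᵢ| + Σwᵢ|y−yᵢ|, so x and y are optimised independently as 1-D weighted medians.
Total weight W = 835; half = 417.5.
x-coordinate, sorted with cumulative weight:
  x=1 (F, w=90) cum 90
  x=6 (G, w=100) cum 190
  x=7 (C, w=60) cum 250
  x=8 (B, w=55) cum 305
  x=8 (D, w=250) cum 555  ← median
  x=8 (E, w=55) cum 610
  x=11 (A, w=225) cum 835
⇒ x* = 8
y-coordinate, sorted with cumulative weight:
  y=0 (E, w=55) cum 55
  y=1 (A, w=225) cum 280
  y=3 (B, w=55) cum 335
  y=7 (D, w=250) cum 585  ← median
  y=10 (C, w=60) cum 645
  y=11 (F, w=90) cum 735
  y=12 (G, w=100) cum 835
⇒ y* = 7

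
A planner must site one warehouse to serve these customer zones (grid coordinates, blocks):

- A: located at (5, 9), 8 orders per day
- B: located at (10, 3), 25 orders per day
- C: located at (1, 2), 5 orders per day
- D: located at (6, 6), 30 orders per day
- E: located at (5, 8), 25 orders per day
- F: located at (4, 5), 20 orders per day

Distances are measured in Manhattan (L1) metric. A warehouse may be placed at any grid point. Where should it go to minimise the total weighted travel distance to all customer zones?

Manhattan distance separates: Σwᵢ(|x−xᵢ|+|y−yᵢ|) = Σwᵢ|x−xᵢ| + Σwᵢ|y−yᵢ|, so x and y are optimised independently as 1-D weighted medians.
Total weight W = 113; half = 56.5.
x-coordinate, sorted with cumulative weight:
  x=1 (C, w=5) cum 5
  x=4 (F, w=20) cum 25
  x=5 (A, w=8) cum 33
  x=5 (E, w=25) cum 58  ← median
  x=6 (D, w=30) cum 88
  x=10 (B, w=25) cum 113
⇒ x* = 5
y-coordinate, sorted with cumulative weight:
  y=2 (C, w=5) cum 5
  y=3 (B, w=25) cum 30
  y=5 (F, w=20) cum 50
  y=6 (D, w=30) cum 80  ← median
  y=8 (E, w=25) cum 105
  y=9 (A, w=8) cum 113
⇒ y* = 6

(5, 6)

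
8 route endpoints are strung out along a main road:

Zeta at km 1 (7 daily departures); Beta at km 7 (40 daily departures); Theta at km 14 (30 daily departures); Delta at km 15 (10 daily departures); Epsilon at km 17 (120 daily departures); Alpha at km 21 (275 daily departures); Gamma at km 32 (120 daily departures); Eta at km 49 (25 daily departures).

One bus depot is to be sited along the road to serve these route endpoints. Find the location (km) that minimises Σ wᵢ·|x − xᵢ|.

x = 21

For a sum of weighted absolute distances on a line, the optimum is the weighted median (not the mean). Total weight W = 627; half-weight = 313.5.
Sort by position and accumulate weight:
  km 1 (Zeta, w=7) → cum 7
  km 7 (Beta, w=40) → cum 47
  km 14 (Theta, w=30) → cum 77
  km 15 (Delta, w=10) → cum 87
  km 17 (Epsilon, w=120) → cum 207
  km 21 (Alpha, w=275) → cum 482  ≥ 313.5 → median here
  km 32 (Gamma, w=120) → cum 602
  km 49 (Eta, w=25) → cum 627
Optimal location: km 21.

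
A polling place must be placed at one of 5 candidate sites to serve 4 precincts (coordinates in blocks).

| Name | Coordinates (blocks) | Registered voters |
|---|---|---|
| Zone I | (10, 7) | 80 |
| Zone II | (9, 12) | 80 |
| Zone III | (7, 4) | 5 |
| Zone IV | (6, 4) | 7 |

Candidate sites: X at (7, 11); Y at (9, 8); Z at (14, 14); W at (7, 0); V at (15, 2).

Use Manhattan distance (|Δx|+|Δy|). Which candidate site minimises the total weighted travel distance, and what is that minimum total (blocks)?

Y, total 559 blocks

Total weighted distance at each candidate:
  X (7, 11): total = 891
  Y (9, 8): total = 559
  Z (14, 14): total = 1651
  W (7, 0): total = 1975
  V (15, 2): total = 2207
Minimum is at Y with total 559 blocks.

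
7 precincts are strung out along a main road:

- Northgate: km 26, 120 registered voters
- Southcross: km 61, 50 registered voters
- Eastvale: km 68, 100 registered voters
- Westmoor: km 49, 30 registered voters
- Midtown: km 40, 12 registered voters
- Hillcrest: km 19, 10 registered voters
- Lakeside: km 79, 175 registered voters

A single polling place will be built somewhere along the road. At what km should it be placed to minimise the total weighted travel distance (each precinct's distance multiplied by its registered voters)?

For a sum of weighted absolute distances on a line, the optimum is the weighted median (not the mean). Total weight W = 497; half-weight = 248.5.
Sort by position and accumulate weight:
  km 19 (Hillcrest, w=10) → cum 10
  km 26 (Northgate, w=120) → cum 130
  km 40 (Midtown, w=12) → cum 142
  km 49 (Westmoor, w=30) → cum 172
  km 61 (Southcross, w=50) → cum 222
  km 68 (Eastvale, w=100) → cum 322  ≥ 248.5 → median here
  km 79 (Lakeside, w=175) → cum 497
Optimal location: km 68.

x = 68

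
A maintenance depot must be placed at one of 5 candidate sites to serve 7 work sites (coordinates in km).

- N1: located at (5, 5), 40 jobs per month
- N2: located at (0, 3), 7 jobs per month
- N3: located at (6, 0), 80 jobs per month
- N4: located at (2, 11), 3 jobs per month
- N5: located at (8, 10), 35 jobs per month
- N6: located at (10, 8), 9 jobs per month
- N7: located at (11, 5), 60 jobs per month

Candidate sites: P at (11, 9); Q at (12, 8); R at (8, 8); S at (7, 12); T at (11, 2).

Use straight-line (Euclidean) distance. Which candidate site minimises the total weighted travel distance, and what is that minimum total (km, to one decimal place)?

Total weighted distance at each candidate:
  P (11, 9): total = 1590.9
  Q (12, 8): total = 1591.2
  R (8, 8): total = 1258.1
  S (7, 12): total = 1956.6
  T (11, 2): total = 1348.4
Minimum is at R with total 1258.1 km.

R, total 1258.1 km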